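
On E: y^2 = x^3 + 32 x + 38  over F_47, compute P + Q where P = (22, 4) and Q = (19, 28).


P != Q, so use the chord formula.
s = (y2 - y1) / (x2 - x1) = (24) / (44) mod 47 = 39
x3 = s^2 - x1 - x2 mod 47 = 39^2 - 22 - 19 = 23
y3 = s (x1 - x3) - y1 mod 47 = 39 * (22 - 23) - 4 = 4

P + Q = (23, 4)


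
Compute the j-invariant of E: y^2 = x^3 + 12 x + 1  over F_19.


Delta = -16(4 a^3 + 27 b^2) mod 19 = 12
-1728 * (4 a)^3 = -1728 * (4*12)^3 mod 19 = 12
j = 12 * 12^(-1) mod 19 = 1

j = 1 (mod 19)


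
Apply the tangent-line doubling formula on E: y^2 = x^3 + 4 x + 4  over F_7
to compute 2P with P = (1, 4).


Doubling: s = (3 x1^2 + a) / (2 y1)
s = (3*1^2 + 4) / (2*4) mod 7 = 0
x3 = s^2 - 2 x1 mod 7 = 0^2 - 2*1 = 5
y3 = s (x1 - x3) - y1 mod 7 = 0 * (1 - 5) - 4 = 3

2P = (5, 3)


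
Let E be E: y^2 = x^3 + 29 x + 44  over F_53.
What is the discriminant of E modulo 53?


4 a^3 + 27 b^2 = 4*29^3 + 27*44^2 = 97556 + 52272 = 149828
Delta = -16 * (149828) = -2397248
Delta mod 53 = 48

Delta = 48 (mod 53)


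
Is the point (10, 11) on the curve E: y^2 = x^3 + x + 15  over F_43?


Check whether y^2 = x^3 + 1 x + 15 (mod 43) for (x, y) = (10, 11).
LHS: y^2 = 11^2 mod 43 = 35
RHS: x^3 + 1 x + 15 = 10^3 + 1*10 + 15 mod 43 = 36
LHS != RHS

No, not on the curve


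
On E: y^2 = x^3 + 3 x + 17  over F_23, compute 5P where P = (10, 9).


k = 5 = 101_2 (binary, LSB first: 101)
Double-and-add from P = (10, 9):
  bit 0 = 1: acc = O + (10, 9) = (10, 9)
  bit 1 = 0: acc unchanged = (10, 9)
  bit 2 = 1: acc = (10, 9) + (2, 13) = (17, 6)

5P = (17, 6)


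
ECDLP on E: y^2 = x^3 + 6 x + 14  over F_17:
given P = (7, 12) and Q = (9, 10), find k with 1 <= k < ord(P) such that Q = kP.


Enumerate multiples of P until we hit Q = (9, 10):
  1P = (7, 12)
  2P = (3, 5)
  3P = (9, 10)
Match found at i = 3.

k = 3


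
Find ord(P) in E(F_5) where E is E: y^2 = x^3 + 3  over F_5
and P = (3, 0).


Compute successive multiples of P until we hit O:
  1P = (3, 0)
  2P = O

ord(P) = 2


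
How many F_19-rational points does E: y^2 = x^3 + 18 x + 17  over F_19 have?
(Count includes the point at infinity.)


For each x in F_19, count y with y^2 = x^3 + 18 x + 17 mod 19:
  x = 0: RHS = 17, y in [6, 13]  -> 2 point(s)
  x = 1: RHS = 17, y in [6, 13]  -> 2 point(s)
  x = 2: RHS = 4, y in [2, 17]  -> 2 point(s)
  x = 4: RHS = 1, y in [1, 18]  -> 2 point(s)
  x = 5: RHS = 4, y in [2, 17]  -> 2 point(s)
  x = 7: RHS = 11, y in [7, 12]  -> 2 point(s)
  x = 10: RHS = 0, y in [0]  -> 1 point(s)
  x = 11: RHS = 7, y in [8, 11]  -> 2 point(s)
  x = 12: RHS = 4, y in [2, 17]  -> 2 point(s)
  x = 13: RHS = 16, y in [4, 15]  -> 2 point(s)
  x = 14: RHS = 11, y in [7, 12]  -> 2 point(s)
  x = 17: RHS = 11, y in [7, 12]  -> 2 point(s)
  x = 18: RHS = 17, y in [6, 13]  -> 2 point(s)
Affine points: 25. Add the point at infinity: total = 26.

#E(F_19) = 26


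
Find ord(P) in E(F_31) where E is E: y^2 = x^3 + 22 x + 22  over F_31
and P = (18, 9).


Compute successive multiples of P until we hit O:
  1P = (18, 9)
  2P = (13, 26)
  3P = (19, 13)
  4P = (10, 23)
  5P = (8, 20)
  6P = (9, 9)
  7P = (4, 22)
  8P = (29, 30)
  ... (continuing to 37P)
  37P = O

ord(P) = 37


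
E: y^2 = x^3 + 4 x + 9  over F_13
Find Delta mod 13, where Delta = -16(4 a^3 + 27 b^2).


4 a^3 + 27 b^2 = 4*4^3 + 27*9^2 = 256 + 2187 = 2443
Delta = -16 * (2443) = -39088
Delta mod 13 = 3

Delta = 3 (mod 13)


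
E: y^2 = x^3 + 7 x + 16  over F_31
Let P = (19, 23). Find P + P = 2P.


Doubling: s = (3 x1^2 + a) / (2 y1)
s = (3*19^2 + 7) / (2*23) mod 31 = 21
x3 = s^2 - 2 x1 mod 31 = 21^2 - 2*19 = 0
y3 = s (x1 - x3) - y1 mod 31 = 21 * (19 - 0) - 23 = 4

2P = (0, 4)


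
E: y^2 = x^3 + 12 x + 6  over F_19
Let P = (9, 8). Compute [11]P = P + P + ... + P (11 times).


k = 11 = 1011_2 (binary, LSB first: 1101)
Double-and-add from P = (9, 8):
  bit 0 = 1: acc = O + (9, 8) = (9, 8)
  bit 1 = 1: acc = (9, 8) + (6, 3) = (11, 14)
  bit 2 = 0: acc unchanged = (11, 14)
  bit 3 = 1: acc = (11, 14) + (8, 5) = (9, 11)

11P = (9, 11)


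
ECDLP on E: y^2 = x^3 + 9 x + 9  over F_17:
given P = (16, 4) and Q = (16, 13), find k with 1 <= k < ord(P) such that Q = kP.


Enumerate multiples of P until we hit Q = (16, 13):
  1P = (16, 4)
  2P = (0, 3)
  3P = (2, 16)
  4P = (15, 0)
  5P = (2, 1)
  6P = (0, 14)
  7P = (16, 13)
Match found at i = 7.

k = 7


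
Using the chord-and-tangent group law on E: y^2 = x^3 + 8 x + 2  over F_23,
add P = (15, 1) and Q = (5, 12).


P != Q, so use the chord formula.
s = (y2 - y1) / (x2 - x1) = (11) / (13) mod 23 = 15
x3 = s^2 - x1 - x2 mod 23 = 15^2 - 15 - 5 = 21
y3 = s (x1 - x3) - y1 mod 23 = 15 * (15 - 21) - 1 = 1

P + Q = (21, 1)


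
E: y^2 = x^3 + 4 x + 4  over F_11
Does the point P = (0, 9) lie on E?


Check whether y^2 = x^3 + 4 x + 4 (mod 11) for (x, y) = (0, 9).
LHS: y^2 = 9^2 mod 11 = 4
RHS: x^3 + 4 x + 4 = 0^3 + 4*0 + 4 mod 11 = 4
LHS = RHS

Yes, on the curve


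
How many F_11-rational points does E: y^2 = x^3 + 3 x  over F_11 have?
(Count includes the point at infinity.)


For each x in F_11, count y with y^2 = x^3 + 3 x + 0 mod 11:
  x = 0: RHS = 0, y in [0]  -> 1 point(s)
  x = 1: RHS = 4, y in [2, 9]  -> 2 point(s)
  x = 2: RHS = 3, y in [5, 6]  -> 2 point(s)
  x = 3: RHS = 3, y in [5, 6]  -> 2 point(s)
  x = 6: RHS = 3, y in [5, 6]  -> 2 point(s)
  x = 7: RHS = 1, y in [1, 10]  -> 2 point(s)
Affine points: 11. Add the point at infinity: total = 12.

#E(F_11) = 12


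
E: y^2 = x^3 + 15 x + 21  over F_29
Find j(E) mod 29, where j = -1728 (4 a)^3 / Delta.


Delta = -16(4 a^3 + 27 b^2) mod 29 = 10
-1728 * (4 a)^3 = -1728 * (4*15)^3 mod 29 = 9
j = 9 * 10^(-1) mod 29 = 27

j = 27 (mod 29)


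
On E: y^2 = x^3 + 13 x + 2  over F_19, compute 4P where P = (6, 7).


k = 4 = 100_2 (binary, LSB first: 001)
Double-and-add from P = (6, 7):
  bit 0 = 0: acc unchanged = O
  bit 1 = 0: acc unchanged = O
  bit 2 = 1: acc = O + (2, 6) = (2, 6)

4P = (2, 6)


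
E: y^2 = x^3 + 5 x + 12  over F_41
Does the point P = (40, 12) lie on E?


Check whether y^2 = x^3 + 5 x + 12 (mod 41) for (x, y) = (40, 12).
LHS: y^2 = 12^2 mod 41 = 21
RHS: x^3 + 5 x + 12 = 40^3 + 5*40 + 12 mod 41 = 6
LHS != RHS

No, not on the curve


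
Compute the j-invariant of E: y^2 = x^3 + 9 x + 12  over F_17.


Delta = -16(4 a^3 + 27 b^2) mod 17 = 4
-1728 * (4 a)^3 = -1728 * (4*9)^3 mod 17 = 14
j = 14 * 4^(-1) mod 17 = 12

j = 12 (mod 17)


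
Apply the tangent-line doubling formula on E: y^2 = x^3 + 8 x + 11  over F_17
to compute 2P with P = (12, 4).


Doubling: s = (3 x1^2 + a) / (2 y1)
s = (3*12^2 + 8) / (2*4) mod 17 = 4
x3 = s^2 - 2 x1 mod 17 = 4^2 - 2*12 = 9
y3 = s (x1 - x3) - y1 mod 17 = 4 * (12 - 9) - 4 = 8

2P = (9, 8)


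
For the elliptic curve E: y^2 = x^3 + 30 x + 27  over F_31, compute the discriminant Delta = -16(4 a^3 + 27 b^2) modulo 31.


4 a^3 + 27 b^2 = 4*30^3 + 27*27^2 = 108000 + 19683 = 127683
Delta = -16 * (127683) = -2042928
Delta mod 31 = 3

Delta = 3 (mod 31)


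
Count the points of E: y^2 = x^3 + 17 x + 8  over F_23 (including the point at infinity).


For each x in F_23, count y with y^2 = x^3 + 17 x + 8 mod 23:
  x = 0: RHS = 8, y in [10, 13]  -> 2 point(s)
  x = 1: RHS = 3, y in [7, 16]  -> 2 point(s)
  x = 2: RHS = 4, y in [2, 21]  -> 2 point(s)
  x = 4: RHS = 2, y in [5, 18]  -> 2 point(s)
  x = 6: RHS = 4, y in [2, 21]  -> 2 point(s)
  x = 8: RHS = 12, y in [9, 14]  -> 2 point(s)
  x = 9: RHS = 16, y in [4, 19]  -> 2 point(s)
  x = 11: RHS = 8, y in [10, 13]  -> 2 point(s)
  x = 12: RHS = 8, y in [10, 13]  -> 2 point(s)
  x = 14: RHS = 0, y in [0]  -> 1 point(s)
  x = 15: RHS = 4, y in [2, 21]  -> 2 point(s)
  x = 16: RHS = 6, y in [11, 12]  -> 2 point(s)
  x = 17: RHS = 12, y in [9, 14]  -> 2 point(s)
  x = 21: RHS = 12, y in [9, 14]  -> 2 point(s)
  x = 22: RHS = 13, y in [6, 17]  -> 2 point(s)
Affine points: 29. Add the point at infinity: total = 30.

#E(F_23) = 30


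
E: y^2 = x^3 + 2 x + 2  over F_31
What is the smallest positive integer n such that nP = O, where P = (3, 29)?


Compute successive multiples of P until we hit O:
  1P = (3, 29)
  2P = (2, 18)
  3P = (23, 30)
  4P = (15, 20)
  5P = (0, 23)
  6P = (1, 6)
  7P = (12, 7)
  8P = (17, 19)
  ... (continuing to 26P)
  26P = O

ord(P) = 26


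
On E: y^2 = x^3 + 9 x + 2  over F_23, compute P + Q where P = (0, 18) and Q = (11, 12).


P != Q, so use the chord formula.
s = (y2 - y1) / (x2 - x1) = (17) / (11) mod 23 = 12
x3 = s^2 - x1 - x2 mod 23 = 12^2 - 0 - 11 = 18
y3 = s (x1 - x3) - y1 mod 23 = 12 * (0 - 18) - 18 = 19

P + Q = (18, 19)


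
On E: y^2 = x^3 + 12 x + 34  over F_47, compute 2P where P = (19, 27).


Doubling: s = (3 x1^2 + a) / (2 y1)
s = (3*19^2 + 12) / (2*27) mod 47 = 2
x3 = s^2 - 2 x1 mod 47 = 2^2 - 2*19 = 13
y3 = s (x1 - x3) - y1 mod 47 = 2 * (19 - 13) - 27 = 32

2P = (13, 32)


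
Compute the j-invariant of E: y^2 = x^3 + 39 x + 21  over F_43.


Delta = -16(4 a^3 + 27 b^2) mod 43 = 32
-1728 * (4 a)^3 = -1728 * (4*39)^3 mod 43 = 2
j = 2 * 32^(-1) mod 43 = 35

j = 35 (mod 43)


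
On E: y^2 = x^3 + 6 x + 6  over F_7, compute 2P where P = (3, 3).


k = 2 = 10_2 (binary, LSB first: 01)
Double-and-add from P = (3, 3):
  bit 0 = 0: acc unchanged = O
  bit 1 = 1: acc = O + (5, 0) = (5, 0)

2P = (5, 0)


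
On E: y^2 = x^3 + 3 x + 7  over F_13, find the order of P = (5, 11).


Compute successive multiples of P until we hit O:
  1P = (5, 11)
  2P = (3, 2)
  3P = (9, 10)
  4P = (8, 6)
  5P = (10, 6)
  6P = (12, 9)
  7P = (12, 4)
  8P = (10, 7)
  ... (continuing to 13P)
  13P = O

ord(P) = 13


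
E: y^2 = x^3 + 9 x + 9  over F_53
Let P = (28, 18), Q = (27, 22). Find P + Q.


P != Q, so use the chord formula.
s = (y2 - y1) / (x2 - x1) = (4) / (52) mod 53 = 49
x3 = s^2 - x1 - x2 mod 53 = 49^2 - 28 - 27 = 14
y3 = s (x1 - x3) - y1 mod 53 = 49 * (28 - 14) - 18 = 32

P + Q = (14, 32)


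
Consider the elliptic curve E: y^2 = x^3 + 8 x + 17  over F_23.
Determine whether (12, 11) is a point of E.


Check whether y^2 = x^3 + 8 x + 17 (mod 23) for (x, y) = (12, 11).
LHS: y^2 = 11^2 mod 23 = 6
RHS: x^3 + 8 x + 17 = 12^3 + 8*12 + 17 mod 23 = 1
LHS != RHS

No, not on the curve


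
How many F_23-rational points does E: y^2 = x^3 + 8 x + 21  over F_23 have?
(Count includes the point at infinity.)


For each x in F_23, count y with y^2 = x^3 + 8 x + 21 mod 23:
  x = 3: RHS = 3, y in [7, 16]  -> 2 point(s)
  x = 4: RHS = 2, y in [5, 18]  -> 2 point(s)
  x = 5: RHS = 2, y in [5, 18]  -> 2 point(s)
  x = 6: RHS = 9, y in [3, 20]  -> 2 point(s)
  x = 7: RHS = 6, y in [11, 12]  -> 2 point(s)
  x = 14: RHS = 2, y in [5, 18]  -> 2 point(s)
  x = 16: RHS = 13, y in [6, 17]  -> 2 point(s)
  x = 20: RHS = 16, y in [4, 19]  -> 2 point(s)
  x = 22: RHS = 12, y in [9, 14]  -> 2 point(s)
Affine points: 18. Add the point at infinity: total = 19.

#E(F_23) = 19


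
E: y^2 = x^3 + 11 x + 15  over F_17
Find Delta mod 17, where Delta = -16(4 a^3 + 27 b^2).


4 a^3 + 27 b^2 = 4*11^3 + 27*15^2 = 5324 + 6075 = 11399
Delta = -16 * (11399) = -182384
Delta mod 17 = 9

Delta = 9 (mod 17)


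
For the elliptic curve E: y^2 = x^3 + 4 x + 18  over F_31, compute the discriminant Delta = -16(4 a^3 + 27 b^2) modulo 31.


4 a^3 + 27 b^2 = 4*4^3 + 27*18^2 = 256 + 8748 = 9004
Delta = -16 * (9004) = -144064
Delta mod 31 = 24

Delta = 24 (mod 31)


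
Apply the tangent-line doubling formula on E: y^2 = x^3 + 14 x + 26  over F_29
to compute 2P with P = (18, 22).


Doubling: s = (3 x1^2 + a) / (2 y1)
s = (3*18^2 + 14) / (2*22) mod 29 = 0
x3 = s^2 - 2 x1 mod 29 = 0^2 - 2*18 = 22
y3 = s (x1 - x3) - y1 mod 29 = 0 * (18 - 22) - 22 = 7

2P = (22, 7)


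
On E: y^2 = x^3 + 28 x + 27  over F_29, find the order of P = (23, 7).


Compute successive multiples of P until we hit O:
  1P = (23, 7)
  2P = (17, 14)
  3P = (25, 5)
  4P = (11, 10)
  5P = (15, 20)
  6P = (24, 20)
  7P = (6, 11)
  8P = (13, 6)
  ... (continuing to 30P)
  30P = O

ord(P) = 30


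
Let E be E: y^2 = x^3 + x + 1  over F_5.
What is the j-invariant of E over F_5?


Delta = -16(4 a^3 + 27 b^2) mod 5 = 4
-1728 * (4 a)^3 = -1728 * (4*1)^3 mod 5 = 3
j = 3 * 4^(-1) mod 5 = 2

j = 2 (mod 5)


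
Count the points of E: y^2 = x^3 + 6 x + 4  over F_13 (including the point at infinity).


For each x in F_13, count y with y^2 = x^3 + 6 x + 4 mod 13:
  x = 0: RHS = 4, y in [2, 11]  -> 2 point(s)
  x = 3: RHS = 10, y in [6, 7]  -> 2 point(s)
  x = 4: RHS = 1, y in [1, 12]  -> 2 point(s)
  x = 5: RHS = 3, y in [4, 9]  -> 2 point(s)
  x = 6: RHS = 9, y in [3, 10]  -> 2 point(s)
  x = 7: RHS = 12, y in [5, 8]  -> 2 point(s)
  x = 11: RHS = 10, y in [6, 7]  -> 2 point(s)
  x = 12: RHS = 10, y in [6, 7]  -> 2 point(s)
Affine points: 16. Add the point at infinity: total = 17.

#E(F_13) = 17


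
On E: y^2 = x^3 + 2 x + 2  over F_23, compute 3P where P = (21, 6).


k = 3 = 11_2 (binary, LSB first: 11)
Double-and-add from P = (21, 6):
  bit 0 = 1: acc = O + (21, 6) = (21, 6)
  bit 1 = 1: acc = (21, 6) + (6, 0) = (21, 17)

3P = (21, 17)


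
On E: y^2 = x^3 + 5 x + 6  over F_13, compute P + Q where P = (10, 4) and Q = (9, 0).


P != Q, so use the chord formula.
s = (y2 - y1) / (x2 - x1) = (9) / (12) mod 13 = 4
x3 = s^2 - x1 - x2 mod 13 = 4^2 - 10 - 9 = 10
y3 = s (x1 - x3) - y1 mod 13 = 4 * (10 - 10) - 4 = 9

P + Q = (10, 9)


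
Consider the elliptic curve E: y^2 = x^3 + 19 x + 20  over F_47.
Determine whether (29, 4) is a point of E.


Check whether y^2 = x^3 + 19 x + 20 (mod 47) for (x, y) = (29, 4).
LHS: y^2 = 4^2 mod 47 = 16
RHS: x^3 + 19 x + 20 = 29^3 + 19*29 + 20 mod 47 = 3
LHS != RHS

No, not on the curve


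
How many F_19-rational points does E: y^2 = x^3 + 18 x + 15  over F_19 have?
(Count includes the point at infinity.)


For each x in F_19, count y with y^2 = x^3 + 18 x + 15 mod 19:
  x = 3: RHS = 1, y in [1, 18]  -> 2 point(s)
  x = 6: RHS = 16, y in [4, 15]  -> 2 point(s)
  x = 7: RHS = 9, y in [3, 16]  -> 2 point(s)
  x = 8: RHS = 6, y in [5, 14]  -> 2 point(s)
  x = 10: RHS = 17, y in [6, 13]  -> 2 point(s)
  x = 11: RHS = 5, y in [9, 10]  -> 2 point(s)
  x = 14: RHS = 9, y in [3, 16]  -> 2 point(s)
  x = 17: RHS = 9, y in [3, 16]  -> 2 point(s)
Affine points: 16. Add the point at infinity: total = 17.

#E(F_19) = 17


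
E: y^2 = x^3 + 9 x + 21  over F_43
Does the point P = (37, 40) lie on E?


Check whether y^2 = x^3 + 9 x + 21 (mod 43) for (x, y) = (37, 40).
LHS: y^2 = 40^2 mod 43 = 9
RHS: x^3 + 9 x + 21 = 37^3 + 9*37 + 21 mod 43 = 9
LHS = RHS

Yes, on the curve


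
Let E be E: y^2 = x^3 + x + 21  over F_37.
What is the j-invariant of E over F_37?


Delta = -16(4 a^3 + 27 b^2) mod 37 = 11
-1728 * (4 a)^3 = -1728 * (4*1)^3 mod 37 = 1
j = 1 * 11^(-1) mod 37 = 27

j = 27 (mod 37)


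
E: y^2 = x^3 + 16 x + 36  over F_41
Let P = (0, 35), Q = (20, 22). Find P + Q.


P != Q, so use the chord formula.
s = (y2 - y1) / (x2 - x1) = (28) / (20) mod 41 = 26
x3 = s^2 - x1 - x2 mod 41 = 26^2 - 0 - 20 = 0
y3 = s (x1 - x3) - y1 mod 41 = 26 * (0 - 0) - 35 = 6

P + Q = (0, 6)


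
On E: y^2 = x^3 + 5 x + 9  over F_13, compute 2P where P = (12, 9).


Doubling: s = (3 x1^2 + a) / (2 y1)
s = (3*12^2 + 5) / (2*9) mod 13 = 12
x3 = s^2 - 2 x1 mod 13 = 12^2 - 2*12 = 3
y3 = s (x1 - x3) - y1 mod 13 = 12 * (12 - 3) - 9 = 8

2P = (3, 8)


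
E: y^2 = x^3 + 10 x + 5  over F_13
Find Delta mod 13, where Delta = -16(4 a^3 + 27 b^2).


4 a^3 + 27 b^2 = 4*10^3 + 27*5^2 = 4000 + 675 = 4675
Delta = -16 * (4675) = -74800
Delta mod 13 = 2

Delta = 2 (mod 13)


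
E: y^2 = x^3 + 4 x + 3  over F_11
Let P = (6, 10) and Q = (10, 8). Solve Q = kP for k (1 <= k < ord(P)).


Enumerate multiples of P until we hit Q = (10, 8):
  1P = (6, 10)
  2P = (0, 6)
  3P = (3, 3)
  4P = (5, 7)
  5P = (9, 3)
  6P = (10, 3)
  7P = (7, 0)
  8P = (10, 8)
Match found at i = 8.

k = 8


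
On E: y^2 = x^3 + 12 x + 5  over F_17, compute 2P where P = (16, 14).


k = 2 = 10_2 (binary, LSB first: 01)
Double-and-add from P = (16, 14):
  bit 0 = 0: acc unchanged = O
  bit 1 = 1: acc = O + (4, 7) = (4, 7)

2P = (4, 7)


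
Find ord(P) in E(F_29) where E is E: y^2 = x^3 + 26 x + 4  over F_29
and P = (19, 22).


Compute successive multiples of P until we hit O:
  1P = (19, 22)
  2P = (13, 4)
  3P = (6, 17)
  4P = (28, 8)
  5P = (17, 20)
  6P = (23, 3)
  7P = (15, 17)
  8P = (2, 21)
  ... (continuing to 31P)
  31P = O

ord(P) = 31


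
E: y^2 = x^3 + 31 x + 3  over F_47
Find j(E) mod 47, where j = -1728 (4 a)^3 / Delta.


Delta = -16(4 a^3 + 27 b^2) mod 47 = 38
-1728 * (4 a)^3 = -1728 * (4*31)^3 mod 47 = 7
j = 7 * 38^(-1) mod 47 = 41

j = 41 (mod 47)


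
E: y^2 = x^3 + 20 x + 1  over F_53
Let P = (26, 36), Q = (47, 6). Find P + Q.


P != Q, so use the chord formula.
s = (y2 - y1) / (x2 - x1) = (23) / (21) mod 53 = 44
x3 = s^2 - x1 - x2 mod 53 = 44^2 - 26 - 47 = 8
y3 = s (x1 - x3) - y1 mod 53 = 44 * (26 - 8) - 36 = 14

P + Q = (8, 14)


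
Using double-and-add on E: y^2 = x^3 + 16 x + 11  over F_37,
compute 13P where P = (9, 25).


k = 13 = 1101_2 (binary, LSB first: 1011)
Double-and-add from P = (9, 25):
  bit 0 = 1: acc = O + (9, 25) = (9, 25)
  bit 1 = 0: acc unchanged = (9, 25)
  bit 2 = 1: acc = (9, 25) + (3, 30) = (0, 23)
  bit 3 = 1: acc = (0, 23) + (4, 18) = (23, 15)

13P = (23, 15)


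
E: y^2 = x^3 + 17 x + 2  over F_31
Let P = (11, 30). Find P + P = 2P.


Doubling: s = (3 x1^2 + a) / (2 y1)
s = (3*11^2 + 17) / (2*30) mod 31 = 27
x3 = s^2 - 2 x1 mod 31 = 27^2 - 2*11 = 25
y3 = s (x1 - x3) - y1 mod 31 = 27 * (11 - 25) - 30 = 26

2P = (25, 26)


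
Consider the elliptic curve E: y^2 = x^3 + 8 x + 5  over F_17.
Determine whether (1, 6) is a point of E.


Check whether y^2 = x^3 + 8 x + 5 (mod 17) for (x, y) = (1, 6).
LHS: y^2 = 6^2 mod 17 = 2
RHS: x^3 + 8 x + 5 = 1^3 + 8*1 + 5 mod 17 = 14
LHS != RHS

No, not on the curve


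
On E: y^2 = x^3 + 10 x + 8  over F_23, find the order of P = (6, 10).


Compute successive multiples of P until we hit O:
  1P = (6, 10)
  2P = (12, 19)
  3P = (13, 14)
  4P = (17, 10)
  5P = (0, 13)
  6P = (0, 10)
  7P = (17, 13)
  8P = (13, 9)
  ... (continuing to 11P)
  11P = O

ord(P) = 11


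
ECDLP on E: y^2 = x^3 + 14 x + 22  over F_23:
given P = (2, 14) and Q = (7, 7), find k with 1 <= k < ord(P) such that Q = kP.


Enumerate multiples of P until we hit Q = (7, 7):
  1P = (2, 14)
  2P = (12, 3)
  3P = (4, 2)
  4P = (7, 16)
  5P = (16, 8)
  6P = (8, 5)
  7P = (21, 3)
  8P = (9, 7)
  9P = (13, 20)
  10P = (14, 15)
  11P = (11, 14)
  12P = (10, 9)
  13P = (6, 0)
  14P = (10, 14)
  15P = (11, 9)
  16P = (14, 8)
  17P = (13, 3)
  18P = (9, 16)
  19P = (21, 20)
  20P = (8, 18)
  21P = (16, 15)
  22P = (7, 7)
Match found at i = 22.

k = 22


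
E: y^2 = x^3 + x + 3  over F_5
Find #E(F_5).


For each x in F_5, count y with y^2 = x^3 + 1 x + 3 mod 5:
  x = 1: RHS = 0, y in [0]  -> 1 point(s)
  x = 4: RHS = 1, y in [1, 4]  -> 2 point(s)
Affine points: 3. Add the point at infinity: total = 4.

#E(F_5) = 4


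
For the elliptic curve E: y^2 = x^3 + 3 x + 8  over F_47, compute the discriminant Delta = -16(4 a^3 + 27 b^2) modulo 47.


4 a^3 + 27 b^2 = 4*3^3 + 27*8^2 = 108 + 1728 = 1836
Delta = -16 * (1836) = -29376
Delta mod 47 = 46

Delta = 46 (mod 47)


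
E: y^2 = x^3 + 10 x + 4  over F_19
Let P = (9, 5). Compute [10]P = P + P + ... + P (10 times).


k = 10 = 1010_2 (binary, LSB first: 0101)
Double-and-add from P = (9, 5):
  bit 0 = 0: acc unchanged = O
  bit 1 = 1: acc = O + (12, 16) = (12, 16)
  bit 2 = 0: acc unchanged = (12, 16)
  bit 3 = 1: acc = (12, 16) + (14, 0) = (0, 2)

10P = (0, 2)


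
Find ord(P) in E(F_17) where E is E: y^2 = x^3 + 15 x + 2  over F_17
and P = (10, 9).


Compute successive multiples of P until we hit O:
  1P = (10, 9)
  2P = (10, 8)
  3P = O

ord(P) = 3


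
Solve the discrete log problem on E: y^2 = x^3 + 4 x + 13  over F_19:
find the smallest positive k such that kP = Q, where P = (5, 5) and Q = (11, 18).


Enumerate multiples of P until we hit Q = (11, 18):
  1P = (5, 5)
  2P = (7, 2)
  3P = (14, 18)
  4P = (11, 18)
Match found at i = 4.

k = 4


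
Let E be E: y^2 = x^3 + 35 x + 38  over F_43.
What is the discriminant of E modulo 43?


4 a^3 + 27 b^2 = 4*35^3 + 27*38^2 = 171500 + 38988 = 210488
Delta = -16 * (210488) = -3367808
Delta mod 43 = 38

Delta = 38 (mod 43)


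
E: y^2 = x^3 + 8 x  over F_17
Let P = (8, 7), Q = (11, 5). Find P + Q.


P != Q, so use the chord formula.
s = (y2 - y1) / (x2 - x1) = (15) / (3) mod 17 = 5
x3 = s^2 - x1 - x2 mod 17 = 5^2 - 8 - 11 = 6
y3 = s (x1 - x3) - y1 mod 17 = 5 * (8 - 6) - 7 = 3

P + Q = (6, 3)


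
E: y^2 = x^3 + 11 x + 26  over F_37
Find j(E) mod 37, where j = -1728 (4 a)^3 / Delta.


Delta = -16(4 a^3 + 27 b^2) mod 37 = 36
-1728 * (4 a)^3 = -1728 * (4*11)^3 mod 37 = 36
j = 36 * 36^(-1) mod 37 = 1

j = 1 (mod 37)


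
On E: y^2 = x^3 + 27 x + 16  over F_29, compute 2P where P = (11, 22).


Doubling: s = (3 x1^2 + a) / (2 y1)
s = (3*11^2 + 27) / (2*22) mod 29 = 26
x3 = s^2 - 2 x1 mod 29 = 26^2 - 2*11 = 16
y3 = s (x1 - x3) - y1 mod 29 = 26 * (11 - 16) - 22 = 22

2P = (16, 22)


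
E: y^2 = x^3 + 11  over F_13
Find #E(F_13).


For each x in F_13, count y with y^2 = x^3 + 0 x + 11 mod 13:
  x = 1: RHS = 12, y in [5, 8]  -> 2 point(s)
  x = 3: RHS = 12, y in [5, 8]  -> 2 point(s)
  x = 4: RHS = 10, y in [6, 7]  -> 2 point(s)
  x = 7: RHS = 3, y in [4, 9]  -> 2 point(s)
  x = 8: RHS = 3, y in [4, 9]  -> 2 point(s)
  x = 9: RHS = 12, y in [5, 8]  -> 2 point(s)
  x = 10: RHS = 10, y in [6, 7]  -> 2 point(s)
  x = 11: RHS = 3, y in [4, 9]  -> 2 point(s)
  x = 12: RHS = 10, y in [6, 7]  -> 2 point(s)
Affine points: 18. Add the point at infinity: total = 19.

#E(F_13) = 19


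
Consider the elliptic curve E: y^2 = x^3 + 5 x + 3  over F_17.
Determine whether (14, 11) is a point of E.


Check whether y^2 = x^3 + 5 x + 3 (mod 17) for (x, y) = (14, 11).
LHS: y^2 = 11^2 mod 17 = 2
RHS: x^3 + 5 x + 3 = 14^3 + 5*14 + 3 mod 17 = 12
LHS != RHS

No, not on the curve


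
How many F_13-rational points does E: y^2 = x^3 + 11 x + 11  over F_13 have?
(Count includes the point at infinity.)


For each x in F_13, count y with y^2 = x^3 + 11 x + 11 mod 13:
  x = 1: RHS = 10, y in [6, 7]  -> 2 point(s)
  x = 5: RHS = 9, y in [3, 10]  -> 2 point(s)
  x = 8: RHS = 0, y in [0]  -> 1 point(s)
  x = 10: RHS = 3, y in [4, 9]  -> 2 point(s)
  x = 12: RHS = 12, y in [5, 8]  -> 2 point(s)
Affine points: 9. Add the point at infinity: total = 10.

#E(F_13) = 10


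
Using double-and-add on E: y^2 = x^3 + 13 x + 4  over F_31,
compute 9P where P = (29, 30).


k = 9 = 1001_2 (binary, LSB first: 1001)
Double-and-add from P = (29, 30):
  bit 0 = 1: acc = O + (29, 30) = (29, 30)
  bit 1 = 0: acc unchanged = (29, 30)
  bit 2 = 0: acc unchanged = (29, 30)
  bit 3 = 1: acc = (29, 30) + (15, 28) = (6, 22)

9P = (6, 22)


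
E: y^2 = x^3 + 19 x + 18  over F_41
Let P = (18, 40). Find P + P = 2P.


Doubling: s = (3 x1^2 + a) / (2 y1)
s = (3*18^2 + 19) / (2*40) mod 41 = 17
x3 = s^2 - 2 x1 mod 41 = 17^2 - 2*18 = 7
y3 = s (x1 - x3) - y1 mod 41 = 17 * (18 - 7) - 40 = 24

2P = (7, 24)


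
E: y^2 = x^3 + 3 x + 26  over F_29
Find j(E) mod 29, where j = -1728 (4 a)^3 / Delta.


Delta = -16(4 a^3 + 27 b^2) mod 29 = 10
-1728 * (4 a)^3 = -1728 * (4*3)^3 mod 29 = 1
j = 1 * 10^(-1) mod 29 = 3

j = 3 (mod 29)


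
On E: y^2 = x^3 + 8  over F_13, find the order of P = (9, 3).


Compute successive multiples of P until we hit O:
  1P = (9, 3)
  2P = (7, 0)
  3P = (9, 10)
  4P = O

ord(P) = 4


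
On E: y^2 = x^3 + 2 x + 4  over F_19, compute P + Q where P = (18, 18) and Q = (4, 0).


P != Q, so use the chord formula.
s = (y2 - y1) / (x2 - x1) = (1) / (5) mod 19 = 4
x3 = s^2 - x1 - x2 mod 19 = 4^2 - 18 - 4 = 13
y3 = s (x1 - x3) - y1 mod 19 = 4 * (18 - 13) - 18 = 2

P + Q = (13, 2)


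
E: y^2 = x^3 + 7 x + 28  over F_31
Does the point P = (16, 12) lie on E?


Check whether y^2 = x^3 + 7 x + 28 (mod 31) for (x, y) = (16, 12).
LHS: y^2 = 12^2 mod 31 = 20
RHS: x^3 + 7 x + 28 = 16^3 + 7*16 + 28 mod 31 = 20
LHS = RHS

Yes, on the curve


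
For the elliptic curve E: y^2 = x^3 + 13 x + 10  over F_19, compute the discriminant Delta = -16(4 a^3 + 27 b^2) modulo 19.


4 a^3 + 27 b^2 = 4*13^3 + 27*10^2 = 8788 + 2700 = 11488
Delta = -16 * (11488) = -183808
Delta mod 19 = 17

Delta = 17 (mod 19)


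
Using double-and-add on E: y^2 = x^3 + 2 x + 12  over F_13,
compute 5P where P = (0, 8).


k = 5 = 101_2 (binary, LSB first: 101)
Double-and-add from P = (0, 8):
  bit 0 = 1: acc = O + (0, 8) = (0, 8)
  bit 1 = 0: acc unchanged = (0, 8)
  bit 2 = 1: acc = (0, 8) + (11, 0) = (5, 11)

5P = (5, 11)


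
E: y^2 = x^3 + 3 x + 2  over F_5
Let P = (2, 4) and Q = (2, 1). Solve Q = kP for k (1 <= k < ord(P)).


Enumerate multiples of P until we hit Q = (2, 1):
  1P = (2, 4)
  2P = (1, 1)
  3P = (1, 4)
  4P = (2, 1)
Match found at i = 4.

k = 4


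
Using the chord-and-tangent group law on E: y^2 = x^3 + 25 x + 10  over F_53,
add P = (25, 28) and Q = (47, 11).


P != Q, so use the chord formula.
s = (y2 - y1) / (x2 - x1) = (36) / (22) mod 53 = 45
x3 = s^2 - x1 - x2 mod 53 = 45^2 - 25 - 47 = 45
y3 = s (x1 - x3) - y1 mod 53 = 45 * (25 - 45) - 28 = 26

P + Q = (45, 26)


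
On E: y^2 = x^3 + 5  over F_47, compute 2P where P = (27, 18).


Doubling: s = (3 x1^2 + a) / (2 y1)
s = (3*27^2 + 0) / (2*18) mod 47 = 2
x3 = s^2 - 2 x1 mod 47 = 2^2 - 2*27 = 44
y3 = s (x1 - x3) - y1 mod 47 = 2 * (27 - 44) - 18 = 42

2P = (44, 42)


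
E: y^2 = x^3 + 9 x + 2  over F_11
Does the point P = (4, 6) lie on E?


Check whether y^2 = x^3 + 9 x + 2 (mod 11) for (x, y) = (4, 6).
LHS: y^2 = 6^2 mod 11 = 3
RHS: x^3 + 9 x + 2 = 4^3 + 9*4 + 2 mod 11 = 3
LHS = RHS

Yes, on the curve


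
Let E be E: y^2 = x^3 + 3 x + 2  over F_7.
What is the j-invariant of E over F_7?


Delta = -16(4 a^3 + 27 b^2) mod 7 = 2
-1728 * (4 a)^3 = -1728 * (4*3)^3 mod 7 = 6
j = 6 * 2^(-1) mod 7 = 3

j = 3 (mod 7)


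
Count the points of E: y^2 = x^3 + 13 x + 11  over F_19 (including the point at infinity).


For each x in F_19, count y with y^2 = x^3 + 13 x + 11 mod 19:
  x = 0: RHS = 11, y in [7, 12]  -> 2 point(s)
  x = 1: RHS = 6, y in [5, 14]  -> 2 point(s)
  x = 2: RHS = 7, y in [8, 11]  -> 2 point(s)
  x = 3: RHS = 1, y in [1, 18]  -> 2 point(s)
  x = 5: RHS = 11, y in [7, 12]  -> 2 point(s)
  x = 6: RHS = 1, y in [1, 18]  -> 2 point(s)
  x = 8: RHS = 0, y in [0]  -> 1 point(s)
  x = 10: RHS = 1, y in [1, 18]  -> 2 point(s)
  x = 14: RHS = 11, y in [7, 12]  -> 2 point(s)
  x = 15: RHS = 9, y in [3, 16]  -> 2 point(s)
  x = 18: RHS = 16, y in [4, 15]  -> 2 point(s)
Affine points: 21. Add the point at infinity: total = 22.

#E(F_19) = 22


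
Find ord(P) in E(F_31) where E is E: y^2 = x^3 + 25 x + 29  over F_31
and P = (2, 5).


Compute successive multiples of P until we hit O:
  1P = (2, 5)
  2P = (10, 15)
  3P = (7, 12)
  4P = (19, 27)
  5P = (15, 11)
  6P = (21, 22)
  7P = (24, 21)
  8P = (25, 29)
  ... (continuing to 20P)
  20P = O

ord(P) = 20


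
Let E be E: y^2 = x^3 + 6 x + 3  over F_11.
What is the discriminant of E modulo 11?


4 a^3 + 27 b^2 = 4*6^3 + 27*3^2 = 864 + 243 = 1107
Delta = -16 * (1107) = -17712
Delta mod 11 = 9

Delta = 9 (mod 11)


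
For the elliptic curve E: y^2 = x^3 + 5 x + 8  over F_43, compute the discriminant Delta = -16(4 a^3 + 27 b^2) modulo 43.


4 a^3 + 27 b^2 = 4*5^3 + 27*8^2 = 500 + 1728 = 2228
Delta = -16 * (2228) = -35648
Delta mod 43 = 42

Delta = 42 (mod 43)


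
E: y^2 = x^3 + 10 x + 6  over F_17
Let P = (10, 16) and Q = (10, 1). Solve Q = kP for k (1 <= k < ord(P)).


Enumerate multiples of P until we hit Q = (10, 1):
  1P = (10, 16)
  2P = (1, 0)
  3P = (10, 1)
Match found at i = 3.

k = 3


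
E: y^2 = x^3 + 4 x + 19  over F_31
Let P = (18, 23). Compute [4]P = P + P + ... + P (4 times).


k = 4 = 100_2 (binary, LSB first: 001)
Double-and-add from P = (18, 23):
  bit 0 = 0: acc unchanged = O
  bit 1 = 0: acc unchanged = O
  bit 2 = 1: acc = O + (2, 2) = (2, 2)

4P = (2, 2)


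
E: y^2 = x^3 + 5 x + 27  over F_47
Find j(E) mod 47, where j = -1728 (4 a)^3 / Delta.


Delta = -16(4 a^3 + 27 b^2) mod 47 = 9
-1728 * (4 a)^3 = -1728 * (4*5)^3 mod 47 = 16
j = 16 * 9^(-1) mod 47 = 7

j = 7 (mod 47)


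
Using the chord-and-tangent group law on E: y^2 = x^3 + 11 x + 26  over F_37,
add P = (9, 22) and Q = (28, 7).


P != Q, so use the chord formula.
s = (y2 - y1) / (x2 - x1) = (22) / (19) mod 37 = 7
x3 = s^2 - x1 - x2 mod 37 = 7^2 - 9 - 28 = 12
y3 = s (x1 - x3) - y1 mod 37 = 7 * (9 - 12) - 22 = 31

P + Q = (12, 31)


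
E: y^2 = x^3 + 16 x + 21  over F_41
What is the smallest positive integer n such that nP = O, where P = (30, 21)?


Compute successive multiples of P until we hit O:
  1P = (30, 21)
  2P = (40, 2)
  3P = (7, 5)
  4P = (22, 22)
  5P = (14, 18)
  6P = (2, 15)
  7P = (8, 13)
  8P = (36, 29)
  ... (continuing to 17P)
  17P = O

ord(P) = 17


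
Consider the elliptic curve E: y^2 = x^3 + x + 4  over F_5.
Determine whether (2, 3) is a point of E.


Check whether y^2 = x^3 + 1 x + 4 (mod 5) for (x, y) = (2, 3).
LHS: y^2 = 3^2 mod 5 = 4
RHS: x^3 + 1 x + 4 = 2^3 + 1*2 + 4 mod 5 = 4
LHS = RHS

Yes, on the curve


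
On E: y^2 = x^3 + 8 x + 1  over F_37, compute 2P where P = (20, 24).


Doubling: s = (3 x1^2 + a) / (2 y1)
s = (3*20^2 + 8) / (2*24) mod 37 = 19
x3 = s^2 - 2 x1 mod 37 = 19^2 - 2*20 = 25
y3 = s (x1 - x3) - y1 mod 37 = 19 * (20 - 25) - 24 = 29

2P = (25, 29)


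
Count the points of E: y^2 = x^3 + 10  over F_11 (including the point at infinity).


For each x in F_11, count y with y^2 = x^3 + 0 x + 10 mod 11:
  x = 1: RHS = 0, y in [0]  -> 1 point(s)
  x = 3: RHS = 4, y in [2, 9]  -> 2 point(s)
  x = 5: RHS = 3, y in [5, 6]  -> 2 point(s)
  x = 7: RHS = 1, y in [1, 10]  -> 2 point(s)
  x = 8: RHS = 5, y in [4, 7]  -> 2 point(s)
  x = 10: RHS = 9, y in [3, 8]  -> 2 point(s)
Affine points: 11. Add the point at infinity: total = 12.

#E(F_11) = 12


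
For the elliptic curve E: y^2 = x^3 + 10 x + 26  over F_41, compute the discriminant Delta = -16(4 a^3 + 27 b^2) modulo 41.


4 a^3 + 27 b^2 = 4*10^3 + 27*26^2 = 4000 + 18252 = 22252
Delta = -16 * (22252) = -356032
Delta mod 41 = 12

Delta = 12 (mod 41)


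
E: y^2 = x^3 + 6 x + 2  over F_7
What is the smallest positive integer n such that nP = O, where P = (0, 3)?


Compute successive multiples of P until we hit O:
  1P = (0, 3)
  2P = (1, 3)
  3P = (6, 4)
  4P = (2, 6)
  5P = (2, 1)
  6P = (6, 3)
  7P = (1, 4)
  8P = (0, 4)
  ... (continuing to 9P)
  9P = O

ord(P) = 9


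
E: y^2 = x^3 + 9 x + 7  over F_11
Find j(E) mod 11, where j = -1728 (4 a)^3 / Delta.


Delta = -16(4 a^3 + 27 b^2) mod 11 = 2
-1728 * (4 a)^3 = -1728 * (4*9)^3 mod 11 = 6
j = 6 * 2^(-1) mod 11 = 3

j = 3 (mod 11)


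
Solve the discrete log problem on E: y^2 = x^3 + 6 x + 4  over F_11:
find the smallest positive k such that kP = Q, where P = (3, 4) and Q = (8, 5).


Enumerate multiples of P until we hit Q = (8, 5):
  1P = (3, 4)
  2P = (5, 7)
  3P = (8, 5)
Match found at i = 3.

k = 3


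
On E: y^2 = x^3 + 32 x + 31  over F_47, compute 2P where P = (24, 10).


Doubling: s = (3 x1^2 + a) / (2 y1)
s = (3*24^2 + 32) / (2*10) mod 47 = 41
x3 = s^2 - 2 x1 mod 47 = 41^2 - 2*24 = 35
y3 = s (x1 - x3) - y1 mod 47 = 41 * (24 - 35) - 10 = 9

2P = (35, 9)


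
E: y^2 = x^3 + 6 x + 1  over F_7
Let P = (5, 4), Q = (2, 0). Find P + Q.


P != Q, so use the chord formula.
s = (y2 - y1) / (x2 - x1) = (3) / (4) mod 7 = 6
x3 = s^2 - x1 - x2 mod 7 = 6^2 - 5 - 2 = 1
y3 = s (x1 - x3) - y1 mod 7 = 6 * (5 - 1) - 4 = 6

P + Q = (1, 6)


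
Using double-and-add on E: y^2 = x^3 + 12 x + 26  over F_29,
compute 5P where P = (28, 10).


k = 5 = 101_2 (binary, LSB first: 101)
Double-and-add from P = (28, 10):
  bit 0 = 1: acc = O + (28, 10) = (28, 10)
  bit 1 = 0: acc unchanged = (28, 10)
  bit 2 = 1: acc = (28, 10) + (22, 11) = (4, 15)

5P = (4, 15)


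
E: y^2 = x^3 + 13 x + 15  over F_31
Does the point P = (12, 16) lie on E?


Check whether y^2 = x^3 + 13 x + 15 (mod 31) for (x, y) = (12, 16).
LHS: y^2 = 16^2 mod 31 = 8
RHS: x^3 + 13 x + 15 = 12^3 + 13*12 + 15 mod 31 = 8
LHS = RHS

Yes, on the curve


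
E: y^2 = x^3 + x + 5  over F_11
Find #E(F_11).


For each x in F_11, count y with y^2 = x^3 + 1 x + 5 mod 11:
  x = 0: RHS = 5, y in [4, 7]  -> 2 point(s)
  x = 2: RHS = 4, y in [2, 9]  -> 2 point(s)
  x = 5: RHS = 3, y in [5, 6]  -> 2 point(s)
  x = 7: RHS = 3, y in [5, 6]  -> 2 point(s)
  x = 10: RHS = 3, y in [5, 6]  -> 2 point(s)
Affine points: 10. Add the point at infinity: total = 11.

#E(F_11) = 11


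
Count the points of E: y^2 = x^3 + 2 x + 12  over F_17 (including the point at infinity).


For each x in F_17, count y with y^2 = x^3 + 2 x + 12 mod 17:
  x = 1: RHS = 15, y in [7, 10]  -> 2 point(s)
  x = 4: RHS = 16, y in [4, 13]  -> 2 point(s)
  x = 6: RHS = 2, y in [6, 11]  -> 2 point(s)
  x = 8: RHS = 13, y in [8, 9]  -> 2 point(s)
  x = 12: RHS = 13, y in [8, 9]  -> 2 point(s)
  x = 13: RHS = 8, y in [5, 12]  -> 2 point(s)
  x = 14: RHS = 13, y in [8, 9]  -> 2 point(s)
  x = 15: RHS = 0, y in [0]  -> 1 point(s)
  x = 16: RHS = 9, y in [3, 14]  -> 2 point(s)
Affine points: 17. Add the point at infinity: total = 18.

#E(F_17) = 18


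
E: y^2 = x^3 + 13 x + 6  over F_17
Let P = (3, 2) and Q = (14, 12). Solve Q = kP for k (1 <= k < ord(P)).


Enumerate multiples of P until we hit Q = (14, 12):
  1P = (3, 2)
  2P = (9, 6)
  3P = (13, 14)
  4P = (14, 12)
Match found at i = 4.

k = 4


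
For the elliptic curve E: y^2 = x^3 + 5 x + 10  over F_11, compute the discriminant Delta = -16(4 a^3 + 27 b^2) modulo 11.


4 a^3 + 27 b^2 = 4*5^3 + 27*10^2 = 500 + 2700 = 3200
Delta = -16 * (3200) = -51200
Delta mod 11 = 5

Delta = 5 (mod 11)


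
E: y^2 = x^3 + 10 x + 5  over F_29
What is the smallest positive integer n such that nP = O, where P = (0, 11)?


Compute successive multiples of P until we hit O:
  1P = (0, 11)
  2P = (5, 21)
  3P = (28, 20)
  4P = (24, 2)
  5P = (21, 15)
  6P = (1, 4)
  7P = (19, 6)
  8P = (3, 2)
  ... (continuing to 31P)
  31P = O

ord(P) = 31


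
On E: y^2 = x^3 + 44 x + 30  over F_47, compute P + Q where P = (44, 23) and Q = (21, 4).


P != Q, so use the chord formula.
s = (y2 - y1) / (x2 - x1) = (28) / (24) mod 47 = 9
x3 = s^2 - x1 - x2 mod 47 = 9^2 - 44 - 21 = 16
y3 = s (x1 - x3) - y1 mod 47 = 9 * (44 - 16) - 23 = 41

P + Q = (16, 41)


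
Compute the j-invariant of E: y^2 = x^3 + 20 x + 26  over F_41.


Delta = -16(4 a^3 + 27 b^2) mod 41 = 19
-1728 * (4 a)^3 = -1728 * (4*20)^3 mod 41 = 7
j = 7 * 19^(-1) mod 41 = 9

j = 9 (mod 41)


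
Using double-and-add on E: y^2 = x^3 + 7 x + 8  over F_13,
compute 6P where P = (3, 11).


k = 6 = 110_2 (binary, LSB first: 011)
Double-and-add from P = (3, 11):
  bit 0 = 0: acc unchanged = O
  bit 1 = 1: acc = O + (11, 5) = (11, 5)
  bit 2 = 1: acc = (11, 5) + (8, 2) = (8, 11)

6P = (8, 11)


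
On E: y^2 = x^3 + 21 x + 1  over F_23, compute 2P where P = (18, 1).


Doubling: s = (3 x1^2 + a) / (2 y1)
s = (3*18^2 + 21) / (2*1) mod 23 = 2
x3 = s^2 - 2 x1 mod 23 = 2^2 - 2*18 = 14
y3 = s (x1 - x3) - y1 mod 23 = 2 * (18 - 14) - 1 = 7

2P = (14, 7)


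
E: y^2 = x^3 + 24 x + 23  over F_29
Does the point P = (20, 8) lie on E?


Check whether y^2 = x^3 + 24 x + 23 (mod 29) for (x, y) = (20, 8).
LHS: y^2 = 8^2 mod 29 = 6
RHS: x^3 + 24 x + 23 = 20^3 + 24*20 + 23 mod 29 = 6
LHS = RHS

Yes, on the curve


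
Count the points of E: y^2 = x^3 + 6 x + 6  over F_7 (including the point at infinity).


For each x in F_7, count y with y^2 = x^3 + 6 x + 6 mod 7:
  x = 3: RHS = 2, y in [3, 4]  -> 2 point(s)
  x = 5: RHS = 0, y in [0]  -> 1 point(s)
Affine points: 3. Add the point at infinity: total = 4.

#E(F_7) = 4


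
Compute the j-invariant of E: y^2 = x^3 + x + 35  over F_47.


Delta = -16(4 a^3 + 27 b^2) mod 47 = 3
-1728 * (4 a)^3 = -1728 * (4*1)^3 mod 47 = 46
j = 46 * 3^(-1) mod 47 = 31

j = 31 (mod 47)


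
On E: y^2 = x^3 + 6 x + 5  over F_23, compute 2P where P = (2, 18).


Doubling: s = (3 x1^2 + a) / (2 y1)
s = (3*2^2 + 6) / (2*18) mod 23 = 12
x3 = s^2 - 2 x1 mod 23 = 12^2 - 2*2 = 2
y3 = s (x1 - x3) - y1 mod 23 = 12 * (2 - 2) - 18 = 5

2P = (2, 5)


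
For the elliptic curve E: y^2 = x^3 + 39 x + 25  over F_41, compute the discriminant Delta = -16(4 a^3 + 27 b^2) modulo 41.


4 a^3 + 27 b^2 = 4*39^3 + 27*25^2 = 237276 + 16875 = 254151
Delta = -16 * (254151) = -4066416
Delta mod 41 = 5

Delta = 5 (mod 41)


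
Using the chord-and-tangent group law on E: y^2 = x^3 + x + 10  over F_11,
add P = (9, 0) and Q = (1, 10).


P != Q, so use the chord formula.
s = (y2 - y1) / (x2 - x1) = (10) / (3) mod 11 = 7
x3 = s^2 - x1 - x2 mod 11 = 7^2 - 9 - 1 = 6
y3 = s (x1 - x3) - y1 mod 11 = 7 * (9 - 6) - 0 = 10

P + Q = (6, 10)


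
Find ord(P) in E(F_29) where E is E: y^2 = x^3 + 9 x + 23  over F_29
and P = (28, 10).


Compute successive multiples of P until we hit O:
  1P = (28, 10)
  2P = (7, 20)
  3P = (1, 2)
  4P = (16, 0)
  5P = (1, 27)
  6P = (7, 9)
  7P = (28, 19)
  8P = O

ord(P) = 8


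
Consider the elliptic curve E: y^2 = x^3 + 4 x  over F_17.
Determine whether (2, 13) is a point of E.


Check whether y^2 = x^3 + 4 x + 0 (mod 17) for (x, y) = (2, 13).
LHS: y^2 = 13^2 mod 17 = 16
RHS: x^3 + 4 x + 0 = 2^3 + 4*2 + 0 mod 17 = 16
LHS = RHS

Yes, on the curve


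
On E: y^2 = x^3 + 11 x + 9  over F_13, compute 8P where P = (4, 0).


k = 8 = 1000_2 (binary, LSB first: 0001)
Double-and-add from P = (4, 0):
  bit 0 = 0: acc unchanged = O
  bit 1 = 0: acc unchanged = O
  bit 2 = 0: acc unchanged = O
  bit 3 = 1: acc = O + O = O

8P = O


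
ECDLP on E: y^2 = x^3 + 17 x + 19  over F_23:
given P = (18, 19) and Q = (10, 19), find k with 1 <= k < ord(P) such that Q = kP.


Enumerate multiples of P until we hit Q = (10, 19):
  1P = (18, 19)
  2P = (10, 4)
  3P = (19, 5)
  4P = (21, 0)
  5P = (19, 18)
  6P = (10, 19)
Match found at i = 6.

k = 6


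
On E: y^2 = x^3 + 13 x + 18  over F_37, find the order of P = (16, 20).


Compute successive multiples of P until we hit O:
  1P = (16, 20)
  2P = (15, 6)
  3P = (17, 3)
  4P = (34, 27)
  5P = (35, 24)
  6P = (13, 4)
  7P = (20, 8)
  8P = (10, 36)
  ... (continuing to 34P)
  34P = O

ord(P) = 34


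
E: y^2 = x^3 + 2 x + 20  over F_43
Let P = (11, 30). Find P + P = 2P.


Doubling: s = (3 x1^2 + a) / (2 y1)
s = (3*11^2 + 2) / (2*30) mod 43 = 24
x3 = s^2 - 2 x1 mod 43 = 24^2 - 2*11 = 38
y3 = s (x1 - x3) - y1 mod 43 = 24 * (11 - 38) - 30 = 10

2P = (38, 10)


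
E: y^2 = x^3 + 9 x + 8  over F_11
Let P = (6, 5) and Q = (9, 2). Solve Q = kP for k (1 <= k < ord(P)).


Enumerate multiples of P until we hit Q = (9, 2):
  1P = (6, 5)
  2P = (4, 3)
  3P = (2, 10)
  4P = (8, 3)
  5P = (9, 9)
  6P = (10, 8)
  7P = (10, 3)
  8P = (9, 2)
Match found at i = 8.

k = 8


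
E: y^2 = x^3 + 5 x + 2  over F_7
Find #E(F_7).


For each x in F_7, count y with y^2 = x^3 + 5 x + 2 mod 7:
  x = 0: RHS = 2, y in [3, 4]  -> 2 point(s)
  x = 1: RHS = 1, y in [1, 6]  -> 2 point(s)
  x = 3: RHS = 2, y in [3, 4]  -> 2 point(s)
  x = 4: RHS = 2, y in [3, 4]  -> 2 point(s)
Affine points: 8. Add the point at infinity: total = 9.

#E(F_7) = 9


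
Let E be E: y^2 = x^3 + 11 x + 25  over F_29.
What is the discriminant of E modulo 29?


4 a^3 + 27 b^2 = 4*11^3 + 27*25^2 = 5324 + 16875 = 22199
Delta = -16 * (22199) = -355184
Delta mod 29 = 8

Delta = 8 (mod 29)


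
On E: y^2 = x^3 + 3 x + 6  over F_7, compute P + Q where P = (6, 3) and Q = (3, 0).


P != Q, so use the chord formula.
s = (y2 - y1) / (x2 - x1) = (4) / (4) mod 7 = 1
x3 = s^2 - x1 - x2 mod 7 = 1^2 - 6 - 3 = 6
y3 = s (x1 - x3) - y1 mod 7 = 1 * (6 - 6) - 3 = 4

P + Q = (6, 4)


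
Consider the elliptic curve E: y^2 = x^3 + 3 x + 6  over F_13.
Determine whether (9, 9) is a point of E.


Check whether y^2 = x^3 + 3 x + 6 (mod 13) for (x, y) = (9, 9).
LHS: y^2 = 9^2 mod 13 = 3
RHS: x^3 + 3 x + 6 = 9^3 + 3*9 + 6 mod 13 = 8
LHS != RHS

No, not on the curve
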